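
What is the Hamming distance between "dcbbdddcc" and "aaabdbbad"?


Comparing "dcbbdddcc" and "aaabdbbad" position by position:
  Position 0: 'd' vs 'a' => differ
  Position 1: 'c' vs 'a' => differ
  Position 2: 'b' vs 'a' => differ
  Position 3: 'b' vs 'b' => same
  Position 4: 'd' vs 'd' => same
  Position 5: 'd' vs 'b' => differ
  Position 6: 'd' vs 'b' => differ
  Position 7: 'c' vs 'a' => differ
  Position 8: 'c' vs 'd' => differ
Total differences (Hamming distance): 7

7


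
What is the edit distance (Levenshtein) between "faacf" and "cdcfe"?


Computing edit distance: "faacf" -> "cdcfe"
DP table:
           c    d    c    f    e
      0    1    2    3    4    5
  f   1    1    2    3    3    4
  a   2    2    2    3    4    4
  a   3    3    3    3    4    5
  c   4    3    4    3    4    5
  f   5    4    4    4    3    4
Edit distance = dp[5][5] = 4

4


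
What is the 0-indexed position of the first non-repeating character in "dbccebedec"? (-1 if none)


Input: dbccebedec
Character frequencies:
  'b': 2
  'c': 3
  'd': 2
  'e': 3
Scanning left to right for freq == 1:
  Position 0 ('d'): freq=2, skip
  Position 1 ('b'): freq=2, skip
  Position 2 ('c'): freq=3, skip
  Position 3 ('c'): freq=3, skip
  Position 4 ('e'): freq=3, skip
  Position 5 ('b'): freq=2, skip
  Position 6 ('e'): freq=3, skip
  Position 7 ('d'): freq=2, skip
  Position 8 ('e'): freq=3, skip
  Position 9 ('c'): freq=3, skip
  No unique character found => answer = -1

-1


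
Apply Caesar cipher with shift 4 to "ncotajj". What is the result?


Caesar cipher: shift "ncotajj" by 4
  'n' (pos 13) + 4 = pos 17 = 'r'
  'c' (pos 2) + 4 = pos 6 = 'g'
  'o' (pos 14) + 4 = pos 18 = 's'
  't' (pos 19) + 4 = pos 23 = 'x'
  'a' (pos 0) + 4 = pos 4 = 'e'
  'j' (pos 9) + 4 = pos 13 = 'n'
  'j' (pos 9) + 4 = pos 13 = 'n'
Result: rgsxenn

rgsxenn


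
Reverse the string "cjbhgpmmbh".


Input: cjbhgpmmbh
Reading characters right to left:
  Position 9: 'h'
  Position 8: 'b'
  Position 7: 'm'
  Position 6: 'm'
  Position 5: 'p'
  Position 4: 'g'
  Position 3: 'h'
  Position 2: 'b'
  Position 1: 'j'
  Position 0: 'c'
Reversed: hbmmpghbjc

hbmmpghbjc


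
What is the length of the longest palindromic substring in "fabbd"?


Input: "fabbd"
Checking substrings for palindromes:
  [2:4] "bb" (len 2) => palindrome
Longest palindromic substring: "bb" with length 2

2


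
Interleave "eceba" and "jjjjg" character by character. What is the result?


Interleaving "eceba" and "jjjjg":
  Position 0: 'e' from first, 'j' from second => "ej"
  Position 1: 'c' from first, 'j' from second => "cj"
  Position 2: 'e' from first, 'j' from second => "ej"
  Position 3: 'b' from first, 'j' from second => "bj"
  Position 4: 'a' from first, 'g' from second => "ag"
Result: ejcjejbjag

ejcjejbjag


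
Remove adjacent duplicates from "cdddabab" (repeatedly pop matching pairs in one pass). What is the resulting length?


Input: cdddabab
Stack-based adjacent duplicate removal:
  Read 'c': push. Stack: c
  Read 'd': push. Stack: cd
  Read 'd': matches stack top 'd' => pop. Stack: c
  Read 'd': push. Stack: cd
  Read 'a': push. Stack: cda
  Read 'b': push. Stack: cdab
  Read 'a': push. Stack: cdaba
  Read 'b': push. Stack: cdabab
Final stack: "cdabab" (length 6)

6


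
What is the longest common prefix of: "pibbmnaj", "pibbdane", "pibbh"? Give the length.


Words: pibbmnaj, pibbdane, pibbh
  Position 0: all 'p' => match
  Position 1: all 'i' => match
  Position 2: all 'b' => match
  Position 3: all 'b' => match
  Position 4: ('m', 'd', 'h') => mismatch, stop
LCP = "pibb" (length 4)

4


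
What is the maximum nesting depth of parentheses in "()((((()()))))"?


Input: "()((((()()))))"
Tracking depth:
  Position 0 '(': depth becomes 1
  Position 1 ')': depth becomes 0
  Position 2 '(': depth becomes 1
  Position 3 '(': depth becomes 2
  Position 4 '(': depth becomes 3
  Position 5 '(': depth becomes 4
  Position 6 '(': depth becomes 5
  Position 7 ')': depth becomes 4
  Position 8 '(': depth becomes 5
  Position 9 ')': depth becomes 4
  Position 10 ')': depth becomes 3
  Position 11 ')': depth becomes 2
  Position 12 ')': depth becomes 1
  Position 13 ')': depth becomes 0
Maximum depth reached: 5

5


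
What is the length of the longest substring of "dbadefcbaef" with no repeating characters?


Input: "dbadefcbaef"
Sliding window (track last position of each char):
  Position 0 ('d'): window [0,0] length 1 -- new best
  Position 1 ('b'): window [0,1] length 2 -- new best
  Position 2 ('a'): window [0,2] length 3 -- new best
  Position 3 ('d'): repeat (last at 0), move window start to 1
  Position 3 ('d'): window [1,3] length 3
  Position 4 ('e'): window [1,4] length 4 -- new best
  Position 5 ('f'): window [1,5] length 5 -- new best
  Position 6 ('c'): window [1,6] length 6 -- new best
  Position 7 ('b'): repeat (last at 1), move window start to 2
  Position 7 ('b'): window [2,7] length 6
  Position 8 ('a'): repeat (last at 2), move window start to 3
  Position 8 ('a'): window [3,8] length 6
  Position 9 ('e'): repeat (last at 4), move window start to 5
  Position 9 ('e'): window [5,9] length 5
  Position 10 ('f'): repeat (last at 5), move window start to 6
  Position 10 ('f'): window [6,10] length 5
Longest substring with no repeats: "badefc" with length 6

6


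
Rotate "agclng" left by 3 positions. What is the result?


Input: "agclng", rotate left by 3
First 3 characters: "agc"
Remaining characters: "lng"
Concatenate remaining + first: "lng" + "agc" = "lngagc"

lngagc


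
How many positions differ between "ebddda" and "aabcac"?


Comparing "ebddda" and "aabcac" position by position:
  Position 0: 'e' vs 'a' => DIFFER
  Position 1: 'b' vs 'a' => DIFFER
  Position 2: 'd' vs 'b' => DIFFER
  Position 3: 'd' vs 'c' => DIFFER
  Position 4: 'd' vs 'a' => DIFFER
  Position 5: 'a' vs 'c' => DIFFER
Positions that differ: 6

6


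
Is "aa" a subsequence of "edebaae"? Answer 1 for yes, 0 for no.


Check if "aa" is a subsequence of "edebaae"
Greedy scan:
  Position 0 ('e'): no match needed
  Position 1 ('d'): no match needed
  Position 2 ('e'): no match needed
  Position 3 ('b'): no match needed
  Position 4 ('a'): matches sub[0] = 'a'
  Position 5 ('a'): matches sub[1] = 'a'
  Position 6 ('e'): no match needed
All 2 characters matched => is a subsequence

1


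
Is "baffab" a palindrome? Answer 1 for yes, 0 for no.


Input: baffab
Reversed: baffab
  Compare pos 0 ('b') with pos 5 ('b'): match
  Compare pos 1 ('a') with pos 4 ('a'): match
  Compare pos 2 ('f') with pos 3 ('f'): match
Result: palindrome

1


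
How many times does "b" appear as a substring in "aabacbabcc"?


Searching for "b" in "aabacbabcc"
Scanning each position:
  Position 0: "a" => no
  Position 1: "a" => no
  Position 2: "b" => MATCH
  Position 3: "a" => no
  Position 4: "c" => no
  Position 5: "b" => MATCH
  Position 6: "a" => no
  Position 7: "b" => MATCH
  Position 8: "c" => no
  Position 9: "c" => no
Total occurrences: 3

3


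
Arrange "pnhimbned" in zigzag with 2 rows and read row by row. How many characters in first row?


Zigzag "pnhimbned" into 2 rows:
Placing characters:
  'p' => row 0
  'n' => row 1
  'h' => row 0
  'i' => row 1
  'm' => row 0
  'b' => row 1
  'n' => row 0
  'e' => row 1
  'd' => row 0
Rows:
  Row 0: "phmnd"
  Row 1: "nibe"
First row length: 5

5


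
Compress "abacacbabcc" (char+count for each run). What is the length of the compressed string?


Input: abacacbabcc
Runs:
  'a' x 1 => "a1"
  'b' x 1 => "b1"
  'a' x 1 => "a1"
  'c' x 1 => "c1"
  'a' x 1 => "a1"
  'c' x 1 => "c1"
  'b' x 1 => "b1"
  'a' x 1 => "a1"
  'b' x 1 => "b1"
  'c' x 2 => "c2"
Compressed: "a1b1a1c1a1c1b1a1b1c2"
Compressed length: 20

20


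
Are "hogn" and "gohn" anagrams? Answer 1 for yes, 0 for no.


Strings: "hogn", "gohn"
Sorted first:  ghno
Sorted second: ghno
Sorted forms match => anagrams

1


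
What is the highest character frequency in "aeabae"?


Input: aeabae
Character counts:
  'a': 3
  'b': 1
  'e': 2
Maximum frequency: 3

3


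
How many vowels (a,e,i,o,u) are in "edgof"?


Input: edgof
Checking each character:
  'e' at position 0: vowel (running total: 1)
  'd' at position 1: consonant
  'g' at position 2: consonant
  'o' at position 3: vowel (running total: 2)
  'f' at position 4: consonant
Total vowels: 2

2


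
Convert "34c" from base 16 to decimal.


Input: "34c" in base 16
Positional expansion:
  Digit '3' (value 3) x 16^2 = 768
  Digit '4' (value 4) x 16^1 = 64
  Digit 'c' (value 12) x 16^0 = 12
Sum = 844

844


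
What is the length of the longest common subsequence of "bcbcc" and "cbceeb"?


LCS of "bcbcc" and "cbceeb"
DP table:
           c    b    c    e    e    b
      0    0    0    0    0    0    0
  b   0    0    1    1    1    1    1
  c   0    1    1    2    2    2    2
  b   0    1    2    2    2    2    3
  c   0    1    2    3    3    3    3
  c   0    1    2    3    3    3    3
LCS length = dp[5][6] = 3

3


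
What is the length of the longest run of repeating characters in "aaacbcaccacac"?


Input: "aaacbcaccacac"
Scanning for longest run:
  Position 1 ('a'): continues run of 'a', length=2
  Position 2 ('a'): continues run of 'a', length=3
  Position 3 ('c'): new char, reset run to 1
  Position 4 ('b'): new char, reset run to 1
  Position 5 ('c'): new char, reset run to 1
  Position 6 ('a'): new char, reset run to 1
  Position 7 ('c'): new char, reset run to 1
  Position 8 ('c'): continues run of 'c', length=2
  Position 9 ('a'): new char, reset run to 1
  Position 10 ('c'): new char, reset run to 1
  Position 11 ('a'): new char, reset run to 1
  Position 12 ('c'): new char, reset run to 1
Longest run: 'a' with length 3

3


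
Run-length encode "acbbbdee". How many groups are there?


Input: acbbbdee
Scanning for consecutive runs:
  Group 1: 'a' x 1 (positions 0-0)
  Group 2: 'c' x 1 (positions 1-1)
  Group 3: 'b' x 3 (positions 2-4)
  Group 4: 'd' x 1 (positions 5-5)
  Group 5: 'e' x 2 (positions 6-7)
Total groups: 5

5


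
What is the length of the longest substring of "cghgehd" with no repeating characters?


Input: "cghgehd"
Sliding window (track last position of each char):
  Position 0 ('c'): window [0,0] length 1 -- new best
  Position 1 ('g'): window [0,1] length 2 -- new best
  Position 2 ('h'): window [0,2] length 3 -- new best
  Position 3 ('g'): repeat (last at 1), move window start to 2
  Position 3 ('g'): window [2,3] length 2
  Position 4 ('e'): window [2,4] length 3
  Position 5 ('h'): repeat (last at 2), move window start to 3
  Position 5 ('h'): window [3,5] length 3
  Position 6 ('d'): window [3,6] length 4 -- new best
Longest substring with no repeats: "gehd" with length 4

4


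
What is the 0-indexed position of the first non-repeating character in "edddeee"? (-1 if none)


Input: edddeee
Character frequencies:
  'd': 3
  'e': 4
Scanning left to right for freq == 1:
  Position 0 ('e'): freq=4, skip
  Position 1 ('d'): freq=3, skip
  Position 2 ('d'): freq=3, skip
  Position 3 ('d'): freq=3, skip
  Position 4 ('e'): freq=4, skip
  Position 5 ('e'): freq=4, skip
  Position 6 ('e'): freq=4, skip
  No unique character found => answer = -1

-1


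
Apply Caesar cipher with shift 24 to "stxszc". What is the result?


Caesar cipher: shift "stxszc" by 24
  's' (pos 18) + 24 = pos 16 = 'q'
  't' (pos 19) + 24 = pos 17 = 'r'
  'x' (pos 23) + 24 = pos 21 = 'v'
  's' (pos 18) + 24 = pos 16 = 'q'
  'z' (pos 25) + 24 = pos 23 = 'x'
  'c' (pos 2) + 24 = pos 0 = 'a'
Result: qrvqxa

qrvqxa


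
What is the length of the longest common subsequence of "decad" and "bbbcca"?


LCS of "decad" and "bbbcca"
DP table:
           b    b    b    c    c    a
      0    0    0    0    0    0    0
  d   0    0    0    0    0    0    0
  e   0    0    0    0    0    0    0
  c   0    0    0    0    1    1    1
  a   0    0    0    0    1    1    2
  d   0    0    0    0    1    1    2
LCS length = dp[5][6] = 2

2


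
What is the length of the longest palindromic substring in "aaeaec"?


Input: "aaeaec"
Checking substrings for palindromes:
  [1:4] "aea" (len 3) => palindrome
  [2:5] "eae" (len 3) => palindrome
  [0:2] "aa" (len 2) => palindrome
Longest palindromic substring: "aea" with length 3

3


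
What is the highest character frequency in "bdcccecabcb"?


Input: bdcccecabcb
Character counts:
  'a': 1
  'b': 3
  'c': 5
  'd': 1
  'e': 1
Maximum frequency: 5

5


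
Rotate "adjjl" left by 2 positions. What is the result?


Input: "adjjl", rotate left by 2
First 2 characters: "ad"
Remaining characters: "jjl"
Concatenate remaining + first: "jjl" + "ad" = "jjlad"

jjlad


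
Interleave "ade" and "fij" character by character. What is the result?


Interleaving "ade" and "fij":
  Position 0: 'a' from first, 'f' from second => "af"
  Position 1: 'd' from first, 'i' from second => "di"
  Position 2: 'e' from first, 'j' from second => "ej"
Result: afdiej

afdiej


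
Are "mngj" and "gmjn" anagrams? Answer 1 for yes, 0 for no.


Strings: "mngj", "gmjn"
Sorted first:  gjmn
Sorted second: gjmn
Sorted forms match => anagrams

1


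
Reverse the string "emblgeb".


Input: emblgeb
Reading characters right to left:
  Position 6: 'b'
  Position 5: 'e'
  Position 4: 'g'
  Position 3: 'l'
  Position 2: 'b'
  Position 1: 'm'
  Position 0: 'e'
Reversed: beglbme

beglbme


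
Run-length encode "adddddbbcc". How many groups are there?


Input: adddddbbcc
Scanning for consecutive runs:
  Group 1: 'a' x 1 (positions 0-0)
  Group 2: 'd' x 5 (positions 1-5)
  Group 3: 'b' x 2 (positions 6-7)
  Group 4: 'c' x 2 (positions 8-9)
Total groups: 4

4


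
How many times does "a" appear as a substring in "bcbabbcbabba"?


Searching for "a" in "bcbabbcbabba"
Scanning each position:
  Position 0: "b" => no
  Position 1: "c" => no
  Position 2: "b" => no
  Position 3: "a" => MATCH
  Position 4: "b" => no
  Position 5: "b" => no
  Position 6: "c" => no
  Position 7: "b" => no
  Position 8: "a" => MATCH
  Position 9: "b" => no
  Position 10: "b" => no
  Position 11: "a" => MATCH
Total occurrences: 3

3


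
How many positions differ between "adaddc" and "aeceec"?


Comparing "adaddc" and "aeceec" position by position:
  Position 0: 'a' vs 'a' => same
  Position 1: 'd' vs 'e' => DIFFER
  Position 2: 'a' vs 'c' => DIFFER
  Position 3: 'd' vs 'e' => DIFFER
  Position 4: 'd' vs 'e' => DIFFER
  Position 5: 'c' vs 'c' => same
Positions that differ: 4

4


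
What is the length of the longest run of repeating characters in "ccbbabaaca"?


Input: "ccbbabaaca"
Scanning for longest run:
  Position 1 ('c'): continues run of 'c', length=2
  Position 2 ('b'): new char, reset run to 1
  Position 3 ('b'): continues run of 'b', length=2
  Position 4 ('a'): new char, reset run to 1
  Position 5 ('b'): new char, reset run to 1
  Position 6 ('a'): new char, reset run to 1
  Position 7 ('a'): continues run of 'a', length=2
  Position 8 ('c'): new char, reset run to 1
  Position 9 ('a'): new char, reset run to 1
Longest run: 'c' with length 2

2


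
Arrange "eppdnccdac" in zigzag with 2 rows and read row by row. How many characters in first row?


Zigzag "eppdnccdac" into 2 rows:
Placing characters:
  'e' => row 0
  'p' => row 1
  'p' => row 0
  'd' => row 1
  'n' => row 0
  'c' => row 1
  'c' => row 0
  'd' => row 1
  'a' => row 0
  'c' => row 1
Rows:
  Row 0: "epnca"
  Row 1: "pdcdc"
First row length: 5

5


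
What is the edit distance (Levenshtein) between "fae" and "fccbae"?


Computing edit distance: "fae" -> "fccbae"
DP table:
           f    c    c    b    a    e
      0    1    2    3    4    5    6
  f   1    0    1    2    3    4    5
  a   2    1    1    2    3    3    4
  e   3    2    2    2    3    4    3
Edit distance = dp[3][6] = 3

3


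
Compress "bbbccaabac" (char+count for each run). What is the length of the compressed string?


Input: bbbccaabac
Runs:
  'b' x 3 => "b3"
  'c' x 2 => "c2"
  'a' x 2 => "a2"
  'b' x 1 => "b1"
  'a' x 1 => "a1"
  'c' x 1 => "c1"
Compressed: "b3c2a2b1a1c1"
Compressed length: 12

12


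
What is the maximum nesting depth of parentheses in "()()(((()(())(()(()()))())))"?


Input: "()()(((()(())(()(()()))())))"
Tracking depth:
  Position 0 '(': depth becomes 1
  Position 1 ')': depth becomes 0
  Position 2 '(': depth becomes 1
  Position 3 ')': depth becomes 0
  Position 4 '(': depth becomes 1
  Position 5 '(': depth becomes 2
  Position 6 '(': depth becomes 3
  Position 7 '(': depth becomes 4
  Position 8 ')': depth becomes 3
  Position 9 '(': depth becomes 4
  Position 10 '(': depth becomes 5
  Position 11 ')': depth becomes 4
  Position 12 ')': depth becomes 3
  Position 13 '(': depth becomes 4
  Position 14 '(': depth becomes 5
  Position 15 ')': depth becomes 4
  Position 16 '(': depth becomes 5
  Position 17 '(': depth becomes 6
  Position 18 ')': depth becomes 5
  Position 19 '(': depth becomes 6
  Position 20 ')': depth becomes 5
  Position 21 ')': depth becomes 4
  Position 22 ')': depth becomes 3
  Position 23 '(': depth becomes 4
  Position 24 ')': depth becomes 3
  Position 25 ')': depth becomes 2
  Position 26 ')': depth becomes 1
  Position 27 ')': depth becomes 0
Maximum depth reached: 6

6


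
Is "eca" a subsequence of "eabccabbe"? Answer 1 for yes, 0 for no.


Check if "eca" is a subsequence of "eabccabbe"
Greedy scan:
  Position 0 ('e'): matches sub[0] = 'e'
  Position 1 ('a'): no match needed
  Position 2 ('b'): no match needed
  Position 3 ('c'): matches sub[1] = 'c'
  Position 4 ('c'): no match needed
  Position 5 ('a'): matches sub[2] = 'a'
  Position 6 ('b'): no match needed
  Position 7 ('b'): no match needed
  Position 8 ('e'): no match needed
All 3 characters matched => is a subsequence

1


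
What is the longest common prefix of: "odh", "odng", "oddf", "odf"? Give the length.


Words: odh, odng, oddf, odf
  Position 0: all 'o' => match
  Position 1: all 'd' => match
  Position 2: ('h', 'n', 'd', 'f') => mismatch, stop
LCP = "od" (length 2)

2


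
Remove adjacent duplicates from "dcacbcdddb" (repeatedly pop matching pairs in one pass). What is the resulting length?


Input: dcacbcdddb
Stack-based adjacent duplicate removal:
  Read 'd': push. Stack: d
  Read 'c': push. Stack: dc
  Read 'a': push. Stack: dca
  Read 'c': push. Stack: dcac
  Read 'b': push. Stack: dcacb
  Read 'c': push. Stack: dcacbc
  Read 'd': push. Stack: dcacbcd
  Read 'd': matches stack top 'd' => pop. Stack: dcacbc
  Read 'd': push. Stack: dcacbcd
  Read 'b': push. Stack: dcacbcdb
Final stack: "dcacbcdb" (length 8)

8


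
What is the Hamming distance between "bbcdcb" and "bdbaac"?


Comparing "bbcdcb" and "bdbaac" position by position:
  Position 0: 'b' vs 'b' => same
  Position 1: 'b' vs 'd' => differ
  Position 2: 'c' vs 'b' => differ
  Position 3: 'd' vs 'a' => differ
  Position 4: 'c' vs 'a' => differ
  Position 5: 'b' vs 'c' => differ
Total differences (Hamming distance): 5

5


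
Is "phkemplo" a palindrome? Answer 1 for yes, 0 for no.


Input: phkemplo
Reversed: olpmekhp
  Compare pos 0 ('p') with pos 7 ('o'): MISMATCH
  Compare pos 1 ('h') with pos 6 ('l'): MISMATCH
  Compare pos 2 ('k') with pos 5 ('p'): MISMATCH
  Compare pos 3 ('e') with pos 4 ('m'): MISMATCH
Result: not a palindrome

0


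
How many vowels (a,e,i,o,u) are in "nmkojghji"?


Input: nmkojghji
Checking each character:
  'n' at position 0: consonant
  'm' at position 1: consonant
  'k' at position 2: consonant
  'o' at position 3: vowel (running total: 1)
  'j' at position 4: consonant
  'g' at position 5: consonant
  'h' at position 6: consonant
  'j' at position 7: consonant
  'i' at position 8: vowel (running total: 2)
Total vowels: 2

2


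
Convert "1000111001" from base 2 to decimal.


Input: "1000111001" in base 2
Positional expansion:
  Digit '1' (value 1) x 2^9 = 512
  Digit '0' (value 0) x 2^8 = 0
  Digit '0' (value 0) x 2^7 = 0
  Digit '0' (value 0) x 2^6 = 0
  Digit '1' (value 1) x 2^5 = 32
  Digit '1' (value 1) x 2^4 = 16
  Digit '1' (value 1) x 2^3 = 8
  Digit '0' (value 0) x 2^2 = 0
  Digit '0' (value 0) x 2^1 = 0
  Digit '1' (value 1) x 2^0 = 1
Sum = 569

569


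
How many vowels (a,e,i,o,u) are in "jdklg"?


Input: jdklg
Checking each character:
  'j' at position 0: consonant
  'd' at position 1: consonant
  'k' at position 2: consonant
  'l' at position 3: consonant
  'g' at position 4: consonant
Total vowels: 0

0


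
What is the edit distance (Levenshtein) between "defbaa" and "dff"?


Computing edit distance: "defbaa" -> "dff"
DP table:
           d    f    f
      0    1    2    3
  d   1    0    1    2
  e   2    1    1    2
  f   3    2    1    1
  b   4    3    2    2
  a   5    4    3    3
  a   6    5    4    4
Edit distance = dp[6][3] = 4

4


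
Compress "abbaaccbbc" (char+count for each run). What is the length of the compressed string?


Input: abbaaccbbc
Runs:
  'a' x 1 => "a1"
  'b' x 2 => "b2"
  'a' x 2 => "a2"
  'c' x 2 => "c2"
  'b' x 2 => "b2"
  'c' x 1 => "c1"
Compressed: "a1b2a2c2b2c1"
Compressed length: 12

12


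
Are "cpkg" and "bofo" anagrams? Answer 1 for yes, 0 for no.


Strings: "cpkg", "bofo"
Sorted first:  cgkp
Sorted second: bfoo
Differ at position 0: 'c' vs 'b' => not anagrams

0


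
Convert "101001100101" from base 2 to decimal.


Input: "101001100101" in base 2
Positional expansion:
  Digit '1' (value 1) x 2^11 = 2048
  Digit '0' (value 0) x 2^10 = 0
  Digit '1' (value 1) x 2^9 = 512
  Digit '0' (value 0) x 2^8 = 0
  Digit '0' (value 0) x 2^7 = 0
  Digit '1' (value 1) x 2^6 = 64
  Digit '1' (value 1) x 2^5 = 32
  Digit '0' (value 0) x 2^4 = 0
  Digit '0' (value 0) x 2^3 = 0
  Digit '1' (value 1) x 2^2 = 4
  Digit '0' (value 0) x 2^1 = 0
  Digit '1' (value 1) x 2^0 = 1
Sum = 2661

2661


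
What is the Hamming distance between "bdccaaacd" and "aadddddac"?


Comparing "bdccaaacd" and "aadddddac" position by position:
  Position 0: 'b' vs 'a' => differ
  Position 1: 'd' vs 'a' => differ
  Position 2: 'c' vs 'd' => differ
  Position 3: 'c' vs 'd' => differ
  Position 4: 'a' vs 'd' => differ
  Position 5: 'a' vs 'd' => differ
  Position 6: 'a' vs 'd' => differ
  Position 7: 'c' vs 'a' => differ
  Position 8: 'd' vs 'c' => differ
Total differences (Hamming distance): 9

9


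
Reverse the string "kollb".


Input: kollb
Reading characters right to left:
  Position 4: 'b'
  Position 3: 'l'
  Position 2: 'l'
  Position 1: 'o'
  Position 0: 'k'
Reversed: bllok

bllok


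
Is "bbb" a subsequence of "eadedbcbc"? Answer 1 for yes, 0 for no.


Check if "bbb" is a subsequence of "eadedbcbc"
Greedy scan:
  Position 0 ('e'): no match needed
  Position 1 ('a'): no match needed
  Position 2 ('d'): no match needed
  Position 3 ('e'): no match needed
  Position 4 ('d'): no match needed
  Position 5 ('b'): matches sub[0] = 'b'
  Position 6 ('c'): no match needed
  Position 7 ('b'): matches sub[1] = 'b'
  Position 8 ('c'): no match needed
Only matched 2/3 characters => not a subsequence

0


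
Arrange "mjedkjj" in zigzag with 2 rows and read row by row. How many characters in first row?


Zigzag "mjedkjj" into 2 rows:
Placing characters:
  'm' => row 0
  'j' => row 1
  'e' => row 0
  'd' => row 1
  'k' => row 0
  'j' => row 1
  'j' => row 0
Rows:
  Row 0: "mekj"
  Row 1: "jdj"
First row length: 4

4


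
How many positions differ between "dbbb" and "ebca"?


Comparing "dbbb" and "ebca" position by position:
  Position 0: 'd' vs 'e' => DIFFER
  Position 1: 'b' vs 'b' => same
  Position 2: 'b' vs 'c' => DIFFER
  Position 3: 'b' vs 'a' => DIFFER
Positions that differ: 3

3


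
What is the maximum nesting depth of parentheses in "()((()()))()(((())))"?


Input: "()((()()))()(((())))"
Tracking depth:
  Position 0 '(': depth becomes 1
  Position 1 ')': depth becomes 0
  Position 2 '(': depth becomes 1
  Position 3 '(': depth becomes 2
  Position 4 '(': depth becomes 3
  Position 5 ')': depth becomes 2
  Position 6 '(': depth becomes 3
  Position 7 ')': depth becomes 2
  Position 8 ')': depth becomes 1
  Position 9 ')': depth becomes 0
  Position 10 '(': depth becomes 1
  Position 11 ')': depth becomes 0
  Position 12 '(': depth becomes 1
  Position 13 '(': depth becomes 2
  Position 14 '(': depth becomes 3
  Position 15 '(': depth becomes 4
  Position 16 ')': depth becomes 3
  Position 17 ')': depth becomes 2
  Position 18 ')': depth becomes 1
  Position 19 ')': depth becomes 0
Maximum depth reached: 4

4


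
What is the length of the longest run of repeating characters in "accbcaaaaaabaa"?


Input: "accbcaaaaaabaa"
Scanning for longest run:
  Position 1 ('c'): new char, reset run to 1
  Position 2 ('c'): continues run of 'c', length=2
  Position 3 ('b'): new char, reset run to 1
  Position 4 ('c'): new char, reset run to 1
  Position 5 ('a'): new char, reset run to 1
  Position 6 ('a'): continues run of 'a', length=2
  Position 7 ('a'): continues run of 'a', length=3
  Position 8 ('a'): continues run of 'a', length=4
  Position 9 ('a'): continues run of 'a', length=5
  Position 10 ('a'): continues run of 'a', length=6
  Position 11 ('b'): new char, reset run to 1
  Position 12 ('a'): new char, reset run to 1
  Position 13 ('a'): continues run of 'a', length=2
Longest run: 'a' with length 6

6


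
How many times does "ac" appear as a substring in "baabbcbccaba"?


Searching for "ac" in "baabbcbccaba"
Scanning each position:
  Position 0: "ba" => no
  Position 1: "aa" => no
  Position 2: "ab" => no
  Position 3: "bb" => no
  Position 4: "bc" => no
  Position 5: "cb" => no
  Position 6: "bc" => no
  Position 7: "cc" => no
  Position 8: "ca" => no
  Position 9: "ab" => no
  Position 10: "ba" => no
Total occurrences: 0

0


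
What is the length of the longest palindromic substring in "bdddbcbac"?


Input: "bdddbcbac"
Checking substrings for palindromes:
  [0:5] "bdddb" (len 5) => palindrome
  [1:4] "ddd" (len 3) => palindrome
  [4:7] "bcb" (len 3) => palindrome
  [1:3] "dd" (len 2) => palindrome
  [2:4] "dd" (len 2) => palindrome
Longest palindromic substring: "bdddb" with length 5

5


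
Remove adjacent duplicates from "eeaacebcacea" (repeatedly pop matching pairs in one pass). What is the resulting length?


Input: eeaacebcacea
Stack-based adjacent duplicate removal:
  Read 'e': push. Stack: e
  Read 'e': matches stack top 'e' => pop. Stack: (empty)
  Read 'a': push. Stack: a
  Read 'a': matches stack top 'a' => pop. Stack: (empty)
  Read 'c': push. Stack: c
  Read 'e': push. Stack: ce
  Read 'b': push. Stack: ceb
  Read 'c': push. Stack: cebc
  Read 'a': push. Stack: cebca
  Read 'c': push. Stack: cebcac
  Read 'e': push. Stack: cebcace
  Read 'a': push. Stack: cebcacea
Final stack: "cebcacea" (length 8)

8


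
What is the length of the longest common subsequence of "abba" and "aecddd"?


LCS of "abba" and "aecddd"
DP table:
           a    e    c    d    d    d
      0    0    0    0    0    0    0
  a   0    1    1    1    1    1    1
  b   0    1    1    1    1    1    1
  b   0    1    1    1    1    1    1
  a   0    1    1    1    1    1    1
LCS length = dp[4][6] = 1

1


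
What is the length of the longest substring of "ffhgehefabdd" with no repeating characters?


Input: "ffhgehefabdd"
Sliding window (track last position of each char):
  Position 0 ('f'): window [0,0] length 1 -- new best
  Position 1 ('f'): repeat (last at 0), move window start to 1
  Position 1 ('f'): window [1,1] length 1
  Position 2 ('h'): window [1,2] length 2 -- new best
  Position 3 ('g'): window [1,3] length 3 -- new best
  Position 4 ('e'): window [1,4] length 4 -- new best
  Position 5 ('h'): repeat (last at 2), move window start to 3
  Position 5 ('h'): window [3,5] length 3
  Position 6 ('e'): repeat (last at 4), move window start to 5
  Position 6 ('e'): window [5,6] length 2
  Position 7 ('f'): window [5,7] length 3
  Position 8 ('a'): window [5,8] length 4
  Position 9 ('b'): window [5,9] length 5 -- new best
  Position 10 ('d'): window [5,10] length 6 -- new best
  Position 11 ('d'): repeat (last at 10), move window start to 11
  Position 11 ('d'): window [11,11] length 1
Longest substring with no repeats: "hefabd" with length 6

6


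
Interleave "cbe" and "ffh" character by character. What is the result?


Interleaving "cbe" and "ffh":
  Position 0: 'c' from first, 'f' from second => "cf"
  Position 1: 'b' from first, 'f' from second => "bf"
  Position 2: 'e' from first, 'h' from second => "eh"
Result: cfbfeh

cfbfeh


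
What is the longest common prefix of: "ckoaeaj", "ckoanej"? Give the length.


Words: ckoaeaj, ckoanej
  Position 0: all 'c' => match
  Position 1: all 'k' => match
  Position 2: all 'o' => match
  Position 3: all 'a' => match
  Position 4: ('e', 'n') => mismatch, stop
LCP = "ckoa" (length 4)

4


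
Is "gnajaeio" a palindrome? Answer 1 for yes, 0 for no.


Input: gnajaeio
Reversed: oieajang
  Compare pos 0 ('g') with pos 7 ('o'): MISMATCH
  Compare pos 1 ('n') with pos 6 ('i'): MISMATCH
  Compare pos 2 ('a') with pos 5 ('e'): MISMATCH
  Compare pos 3 ('j') with pos 4 ('a'): MISMATCH
Result: not a palindrome

0


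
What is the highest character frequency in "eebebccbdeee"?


Input: eebebccbdeee
Character counts:
  'b': 3
  'c': 2
  'd': 1
  'e': 6
Maximum frequency: 6

6


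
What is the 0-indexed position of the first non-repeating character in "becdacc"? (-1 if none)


Input: becdacc
Character frequencies:
  'a': 1
  'b': 1
  'c': 3
  'd': 1
  'e': 1
Scanning left to right for freq == 1:
  Position 0 ('b'): unique! => answer = 0

0


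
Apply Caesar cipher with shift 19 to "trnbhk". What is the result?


Caesar cipher: shift "trnbhk" by 19
  't' (pos 19) + 19 = pos 12 = 'm'
  'r' (pos 17) + 19 = pos 10 = 'k'
  'n' (pos 13) + 19 = pos 6 = 'g'
  'b' (pos 1) + 19 = pos 20 = 'u'
  'h' (pos 7) + 19 = pos 0 = 'a'
  'k' (pos 10) + 19 = pos 3 = 'd'
Result: mkguad

mkguad


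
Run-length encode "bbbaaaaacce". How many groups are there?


Input: bbbaaaaacce
Scanning for consecutive runs:
  Group 1: 'b' x 3 (positions 0-2)
  Group 2: 'a' x 5 (positions 3-7)
  Group 3: 'c' x 2 (positions 8-9)
  Group 4: 'e' x 1 (positions 10-10)
Total groups: 4

4


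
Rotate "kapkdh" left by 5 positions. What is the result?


Input: "kapkdh", rotate left by 5
First 5 characters: "kapkd"
Remaining characters: "h"
Concatenate remaining + first: "h" + "kapkd" = "hkapkd"

hkapkd


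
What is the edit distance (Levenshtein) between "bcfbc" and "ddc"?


Computing edit distance: "bcfbc" -> "ddc"
DP table:
           d    d    c
      0    1    2    3
  b   1    1    2    3
  c   2    2    2    2
  f   3    3    3    3
  b   4    4    4    4
  c   5    5    5    4
Edit distance = dp[5][3] = 4

4


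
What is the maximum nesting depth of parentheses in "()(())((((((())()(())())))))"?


Input: "()(())((((((())()(())())))))"
Tracking depth:
  Position 0 '(': depth becomes 1
  Position 1 ')': depth becomes 0
  Position 2 '(': depth becomes 1
  Position 3 '(': depth becomes 2
  Position 4 ')': depth becomes 1
  Position 5 ')': depth becomes 0
  Position 6 '(': depth becomes 1
  Position 7 '(': depth becomes 2
  Position 8 '(': depth becomes 3
  Position 9 '(': depth becomes 4
  Position 10 '(': depth becomes 5
  Position 11 '(': depth becomes 6
  Position 12 '(': depth becomes 7
  Position 13 ')': depth becomes 6
  Position 14 ')': depth becomes 5
  Position 15 '(': depth becomes 6
  Position 16 ')': depth becomes 5
  Position 17 '(': depth becomes 6
  Position 18 '(': depth becomes 7
  Position 19 ')': depth becomes 6
  Position 20 ')': depth becomes 5
  Position 21 '(': depth becomes 6
  Position 22 ')': depth becomes 5
  Position 23 ')': depth becomes 4
  Position 24 ')': depth becomes 3
  Position 25 ')': depth becomes 2
  Position 26 ')': depth becomes 1
  Position 27 ')': depth becomes 0
Maximum depth reached: 7

7


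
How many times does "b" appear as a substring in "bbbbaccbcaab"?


Searching for "b" in "bbbbaccbcaab"
Scanning each position:
  Position 0: "b" => MATCH
  Position 1: "b" => MATCH
  Position 2: "b" => MATCH
  Position 3: "b" => MATCH
  Position 4: "a" => no
  Position 5: "c" => no
  Position 6: "c" => no
  Position 7: "b" => MATCH
  Position 8: "c" => no
  Position 9: "a" => no
  Position 10: "a" => no
  Position 11: "b" => MATCH
Total occurrences: 6

6


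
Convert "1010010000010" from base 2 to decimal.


Input: "1010010000010" in base 2
Positional expansion:
  Digit '1' (value 1) x 2^12 = 4096
  Digit '0' (value 0) x 2^11 = 0
  Digit '1' (value 1) x 2^10 = 1024
  Digit '0' (value 0) x 2^9 = 0
  Digit '0' (value 0) x 2^8 = 0
  Digit '1' (value 1) x 2^7 = 128
  Digit '0' (value 0) x 2^6 = 0
  Digit '0' (value 0) x 2^5 = 0
  Digit '0' (value 0) x 2^4 = 0
  Digit '0' (value 0) x 2^3 = 0
  Digit '0' (value 0) x 2^2 = 0
  Digit '1' (value 1) x 2^1 = 2
  Digit '0' (value 0) x 2^0 = 0
Sum = 5250

5250


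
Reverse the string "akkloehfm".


Input: akkloehfm
Reading characters right to left:
  Position 8: 'm'
  Position 7: 'f'
  Position 6: 'h'
  Position 5: 'e'
  Position 4: 'o'
  Position 3: 'l'
  Position 2: 'k'
  Position 1: 'k'
  Position 0: 'a'
Reversed: mfheolkka

mfheolkka


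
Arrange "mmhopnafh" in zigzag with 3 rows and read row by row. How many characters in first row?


Zigzag "mmhopnafh" into 3 rows:
Placing characters:
  'm' => row 0
  'm' => row 1
  'h' => row 2
  'o' => row 1
  'p' => row 0
  'n' => row 1
  'a' => row 2
  'f' => row 1
  'h' => row 0
Rows:
  Row 0: "mph"
  Row 1: "monf"
  Row 2: "ha"
First row length: 3

3


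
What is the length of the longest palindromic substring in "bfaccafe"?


Input: "bfaccafe"
Checking substrings for palindromes:
  [1:7] "faccaf" (len 6) => palindrome
  [2:6] "acca" (len 4) => palindrome
  [3:5] "cc" (len 2) => palindrome
Longest palindromic substring: "faccaf" with length 6

6


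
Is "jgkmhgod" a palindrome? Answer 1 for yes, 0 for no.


Input: jgkmhgod
Reversed: doghmkgj
  Compare pos 0 ('j') with pos 7 ('d'): MISMATCH
  Compare pos 1 ('g') with pos 6 ('o'): MISMATCH
  Compare pos 2 ('k') with pos 5 ('g'): MISMATCH
  Compare pos 3 ('m') with pos 4 ('h'): MISMATCH
Result: not a palindrome

0


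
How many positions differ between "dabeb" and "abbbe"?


Comparing "dabeb" and "abbbe" position by position:
  Position 0: 'd' vs 'a' => DIFFER
  Position 1: 'a' vs 'b' => DIFFER
  Position 2: 'b' vs 'b' => same
  Position 3: 'e' vs 'b' => DIFFER
  Position 4: 'b' vs 'e' => DIFFER
Positions that differ: 4

4


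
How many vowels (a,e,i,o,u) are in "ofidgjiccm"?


Input: ofidgjiccm
Checking each character:
  'o' at position 0: vowel (running total: 1)
  'f' at position 1: consonant
  'i' at position 2: vowel (running total: 2)
  'd' at position 3: consonant
  'g' at position 4: consonant
  'j' at position 5: consonant
  'i' at position 6: vowel (running total: 3)
  'c' at position 7: consonant
  'c' at position 8: consonant
  'm' at position 9: consonant
Total vowels: 3

3


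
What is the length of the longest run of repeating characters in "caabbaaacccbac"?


Input: "caabbaaacccbac"
Scanning for longest run:
  Position 1 ('a'): new char, reset run to 1
  Position 2 ('a'): continues run of 'a', length=2
  Position 3 ('b'): new char, reset run to 1
  Position 4 ('b'): continues run of 'b', length=2
  Position 5 ('a'): new char, reset run to 1
  Position 6 ('a'): continues run of 'a', length=2
  Position 7 ('a'): continues run of 'a', length=3
  Position 8 ('c'): new char, reset run to 1
  Position 9 ('c'): continues run of 'c', length=2
  Position 10 ('c'): continues run of 'c', length=3
  Position 11 ('b'): new char, reset run to 1
  Position 12 ('a'): new char, reset run to 1
  Position 13 ('c'): new char, reset run to 1
Longest run: 'a' with length 3

3


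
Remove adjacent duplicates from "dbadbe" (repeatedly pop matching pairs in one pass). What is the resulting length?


Input: dbadbe
Stack-based adjacent duplicate removal:
  Read 'd': push. Stack: d
  Read 'b': push. Stack: db
  Read 'a': push. Stack: dba
  Read 'd': push. Stack: dbad
  Read 'b': push. Stack: dbadb
  Read 'e': push. Stack: dbadbe
Final stack: "dbadbe" (length 6)

6


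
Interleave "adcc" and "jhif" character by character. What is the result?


Interleaving "adcc" and "jhif":
  Position 0: 'a' from first, 'j' from second => "aj"
  Position 1: 'd' from first, 'h' from second => "dh"
  Position 2: 'c' from first, 'i' from second => "ci"
  Position 3: 'c' from first, 'f' from second => "cf"
Result: ajdhcicf

ajdhcicf


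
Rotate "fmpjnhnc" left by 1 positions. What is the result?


Input: "fmpjnhnc", rotate left by 1
First 1 characters: "f"
Remaining characters: "mpjnhnc"
Concatenate remaining + first: "mpjnhnc" + "f" = "mpjnhncf"

mpjnhncf


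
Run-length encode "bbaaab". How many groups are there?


Input: bbaaab
Scanning for consecutive runs:
  Group 1: 'b' x 2 (positions 0-1)
  Group 2: 'a' x 3 (positions 2-4)
  Group 3: 'b' x 1 (positions 5-5)
Total groups: 3

3


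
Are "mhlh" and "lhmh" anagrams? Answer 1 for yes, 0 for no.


Strings: "mhlh", "lhmh"
Sorted first:  hhlm
Sorted second: hhlm
Sorted forms match => anagrams

1


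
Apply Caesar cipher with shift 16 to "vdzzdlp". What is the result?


Caesar cipher: shift "vdzzdlp" by 16
  'v' (pos 21) + 16 = pos 11 = 'l'
  'd' (pos 3) + 16 = pos 19 = 't'
  'z' (pos 25) + 16 = pos 15 = 'p'
  'z' (pos 25) + 16 = pos 15 = 'p'
  'd' (pos 3) + 16 = pos 19 = 't'
  'l' (pos 11) + 16 = pos 1 = 'b'
  'p' (pos 15) + 16 = pos 5 = 'f'
Result: ltpptbf

ltpptbf


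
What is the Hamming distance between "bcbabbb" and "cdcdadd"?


Comparing "bcbabbb" and "cdcdadd" position by position:
  Position 0: 'b' vs 'c' => differ
  Position 1: 'c' vs 'd' => differ
  Position 2: 'b' vs 'c' => differ
  Position 3: 'a' vs 'd' => differ
  Position 4: 'b' vs 'a' => differ
  Position 5: 'b' vs 'd' => differ
  Position 6: 'b' vs 'd' => differ
Total differences (Hamming distance): 7

7


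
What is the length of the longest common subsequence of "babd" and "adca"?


LCS of "babd" and "adca"
DP table:
           a    d    c    a
      0    0    0    0    0
  b   0    0    0    0    0
  a   0    1    1    1    1
  b   0    1    1    1    1
  d   0    1    2    2    2
LCS length = dp[4][4] = 2

2


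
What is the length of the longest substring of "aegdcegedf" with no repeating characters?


Input: "aegdcegedf"
Sliding window (track last position of each char):
  Position 0 ('a'): window [0,0] length 1 -- new best
  Position 1 ('e'): window [0,1] length 2 -- new best
  Position 2 ('g'): window [0,2] length 3 -- new best
  Position 3 ('d'): window [0,3] length 4 -- new best
  Position 4 ('c'): window [0,4] length 5 -- new best
  Position 5 ('e'): repeat (last at 1), move window start to 2
  Position 5 ('e'): window [2,5] length 4
  Position 6 ('g'): repeat (last at 2), move window start to 3
  Position 6 ('g'): window [3,6] length 4
  Position 7 ('e'): repeat (last at 5), move window start to 6
  Position 7 ('e'): window [6,7] length 2
  Position 8 ('d'): window [6,8] length 3
  Position 9 ('f'): window [6,9] length 4
Longest substring with no repeats: "aegdc" with length 5

5


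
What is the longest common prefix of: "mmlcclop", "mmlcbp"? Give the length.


Words: mmlcclop, mmlcbp
  Position 0: all 'm' => match
  Position 1: all 'm' => match
  Position 2: all 'l' => match
  Position 3: all 'c' => match
  Position 4: ('c', 'b') => mismatch, stop
LCP = "mmlc" (length 4)

4


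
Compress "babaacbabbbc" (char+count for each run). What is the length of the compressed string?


Input: babaacbabbbc
Runs:
  'b' x 1 => "b1"
  'a' x 1 => "a1"
  'b' x 1 => "b1"
  'a' x 2 => "a2"
  'c' x 1 => "c1"
  'b' x 1 => "b1"
  'a' x 1 => "a1"
  'b' x 3 => "b3"
  'c' x 1 => "c1"
Compressed: "b1a1b1a2c1b1a1b3c1"
Compressed length: 18

18


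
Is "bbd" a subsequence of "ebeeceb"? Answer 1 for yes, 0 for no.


Check if "bbd" is a subsequence of "ebeeceb"
Greedy scan:
  Position 0 ('e'): no match needed
  Position 1 ('b'): matches sub[0] = 'b'
  Position 2 ('e'): no match needed
  Position 3 ('e'): no match needed
  Position 4 ('c'): no match needed
  Position 5 ('e'): no match needed
  Position 6 ('b'): matches sub[1] = 'b'
Only matched 2/3 characters => not a subsequence

0
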